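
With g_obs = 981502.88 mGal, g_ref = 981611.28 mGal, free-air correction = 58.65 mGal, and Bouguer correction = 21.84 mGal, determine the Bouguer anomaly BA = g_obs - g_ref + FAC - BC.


BA = g_obs - g_ref + FAC - BC
= 981502.88 - 981611.28 + 58.65 - 21.84
= -71.59 mGal

-71.59


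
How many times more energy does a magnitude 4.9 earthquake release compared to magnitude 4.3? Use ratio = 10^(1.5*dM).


M2 - M1 = 4.9 - 4.3 = 0.6
1.5 * 0.6 = 0.9
ratio = 10^0.9 = 7.94

7.94


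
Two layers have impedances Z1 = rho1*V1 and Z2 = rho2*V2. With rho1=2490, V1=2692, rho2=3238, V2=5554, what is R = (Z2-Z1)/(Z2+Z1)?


Z1 = 2490 * 2692 = 6703080
Z2 = 3238 * 5554 = 17983852
R = (17983852 - 6703080) / (17983852 + 6703080) = 11280772 / 24686932 = 0.457

0.457


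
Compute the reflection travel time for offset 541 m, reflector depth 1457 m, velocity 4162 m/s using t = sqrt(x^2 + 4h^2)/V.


x^2 + 4h^2 = 541^2 + 4*1457^2 = 292681 + 8491396 = 8784077
sqrt(8784077) = 2963.7944
t = 2963.7944 / 4162 = 0.7121 s

0.7121


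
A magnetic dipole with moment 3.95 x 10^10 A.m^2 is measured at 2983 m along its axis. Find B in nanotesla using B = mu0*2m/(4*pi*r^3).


m = 3.95 x 10^10 = 39500000000 A.m^2
2m = 79000000000 A.m^2
r^3 = 2983^3 = 26543596087
B = (4pi*10^-7) * 79000000000 / (4*pi * 26543596087) * 1e9
= 99274.327853 / 333556665867.1 * 1e9
= 297.6236 nT

297.6236


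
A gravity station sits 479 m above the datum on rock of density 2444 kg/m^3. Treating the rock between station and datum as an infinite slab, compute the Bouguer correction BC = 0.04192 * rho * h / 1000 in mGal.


BC = 0.04192 * rho * h / 1000
= 0.04192 * 2444 * 479 / 1000
= 49.0747 mGal

49.0747


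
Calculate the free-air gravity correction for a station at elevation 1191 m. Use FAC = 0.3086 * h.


FAC = 0.3086 * h
= 0.3086 * 1191
= 367.5426 mGal

367.5426


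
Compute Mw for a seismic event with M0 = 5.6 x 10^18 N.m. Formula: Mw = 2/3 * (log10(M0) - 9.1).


log10(M0) = log10(5.6 x 10^18) = 18.7482
Mw = 2/3 * (18.7482 - 9.1)
= 2/3 * 9.6482
= 6.43

6.43


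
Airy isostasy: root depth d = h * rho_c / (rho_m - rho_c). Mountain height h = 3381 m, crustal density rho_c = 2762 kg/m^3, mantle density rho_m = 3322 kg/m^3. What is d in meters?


rho_m - rho_c = 3322 - 2762 = 560
d = 3381 * 2762 / 560
= 9338322 / 560
= 16675.58 m

16675.58


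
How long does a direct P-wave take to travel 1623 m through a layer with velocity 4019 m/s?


t = x / V
= 1623 / 4019
= 0.4038 s

0.4038


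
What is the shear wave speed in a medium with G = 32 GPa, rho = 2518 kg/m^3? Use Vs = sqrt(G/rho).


Convert G to Pa: G = 32e9 Pa
Compute G/rho = 32e9 / 2518 = 12708498.8086
Vs = sqrt(12708498.8086) = 3564.9 m/s

3564.9


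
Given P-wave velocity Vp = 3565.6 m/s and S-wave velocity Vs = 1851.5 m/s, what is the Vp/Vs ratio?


Vp/Vs = 3565.6 / 1851.5
= 1.9258

1.9258


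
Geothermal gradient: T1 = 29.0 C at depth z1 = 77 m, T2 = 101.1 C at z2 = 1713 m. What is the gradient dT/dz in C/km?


dT = 101.1 - 29.0 = 72.1 C
dz = 1713 - 77 = 1636 m
gradient = dT/dz * 1000 = 72.1/1636 * 1000 = 44.0709 C/km

44.0709


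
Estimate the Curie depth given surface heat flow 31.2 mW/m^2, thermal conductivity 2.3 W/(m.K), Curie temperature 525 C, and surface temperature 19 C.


T_Curie - T_surf = 525 - 19 = 506 C
Convert q to W/m^2: 31.2 mW/m^2 = 0.0312 W/m^2
d = 506 * 2.3 / 0.0312 = 37301.28 m

37301.28


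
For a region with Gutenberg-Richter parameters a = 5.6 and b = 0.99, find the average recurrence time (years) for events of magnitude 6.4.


log10(N) = 5.6 - 0.99*6.4 = -0.736
N = 10^-0.736 = 0.183654
T = 1/N = 1/0.183654 = 5.445 years

5.445


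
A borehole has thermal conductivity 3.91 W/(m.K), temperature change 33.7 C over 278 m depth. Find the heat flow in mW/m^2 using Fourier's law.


q = k * dT / dz * 1000
= 3.91 * 33.7 / 278 * 1000
= 0.473982 * 1000
= 473.982 mW/m^2

473.982


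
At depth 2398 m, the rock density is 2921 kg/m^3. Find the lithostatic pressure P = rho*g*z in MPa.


P = rho * g * z / 1e6
= 2921 * 9.81 * 2398 / 1e6
= 68714713.98 / 1e6
= 68.7147 MPa

68.7147


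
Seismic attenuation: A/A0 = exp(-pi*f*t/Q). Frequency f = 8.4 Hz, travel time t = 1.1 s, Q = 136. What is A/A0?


pi*f*t/Q = pi*8.4*1.1/136 = 0.213444
A/A0 = exp(-0.213444) = 0.807798

0.807798


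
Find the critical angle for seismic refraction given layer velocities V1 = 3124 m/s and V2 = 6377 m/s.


V1/V2 = 3124/6377 = 0.489886
theta_c = arcsin(0.489886) = 29.3331 degrees

29.3331


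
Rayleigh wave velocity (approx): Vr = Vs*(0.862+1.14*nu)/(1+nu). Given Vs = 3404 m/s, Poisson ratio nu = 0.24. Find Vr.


Numerator factor = 0.862 + 1.14*0.24 = 1.1356
Denominator = 1 + 0.24 = 1.24
Vr = 3404 * 1.1356 / 1.24 = 3117.41 m/s

3117.41


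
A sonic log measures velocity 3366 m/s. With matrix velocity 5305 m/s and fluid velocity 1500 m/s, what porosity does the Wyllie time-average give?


1/V - 1/Vm = 1/3366 - 1/5305 = 0.00010859
1/Vf - 1/Vm = 1/1500 - 1/5305 = 0.00047817
phi = 0.00010859 / 0.00047817 = 0.2271

0.2271


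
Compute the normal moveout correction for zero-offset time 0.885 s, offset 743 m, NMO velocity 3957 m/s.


x/Vnmo = 743/3957 = 0.187769
(x/Vnmo)^2 = 0.035257
t0^2 = 0.783225
sqrt(0.783225 + 0.035257) = 0.9047
dt = 0.9047 - 0.885 = 0.0197

0.0197


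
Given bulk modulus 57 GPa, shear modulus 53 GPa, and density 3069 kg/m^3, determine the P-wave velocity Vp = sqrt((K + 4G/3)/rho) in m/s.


First compute the effective modulus:
K + 4G/3 = 57e9 + 4*53e9/3 = 127666666666.67 Pa
Then divide by density:
127666666666.67 / 3069 = 41598783.5343 Pa/(kg/m^3)
Take the square root:
Vp = sqrt(41598783.5343) = 6449.71 m/s

6449.71


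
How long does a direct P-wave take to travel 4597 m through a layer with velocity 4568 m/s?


t = x / V
= 4597 / 4568
= 1.0063 s

1.0063


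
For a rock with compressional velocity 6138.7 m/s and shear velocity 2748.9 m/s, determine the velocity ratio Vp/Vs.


Vp/Vs = 6138.7 / 2748.9
= 2.2331

2.2331


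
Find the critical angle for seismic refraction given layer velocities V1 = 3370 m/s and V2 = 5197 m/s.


V1/V2 = 3370/5197 = 0.648451
theta_c = arcsin(0.648451) = 40.4249 degrees

40.4249


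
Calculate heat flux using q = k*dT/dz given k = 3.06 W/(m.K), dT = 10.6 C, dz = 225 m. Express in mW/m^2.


q = k * dT / dz * 1000
= 3.06 * 10.6 / 225 * 1000
= 0.14416 * 1000
= 144.16 mW/m^2

144.16


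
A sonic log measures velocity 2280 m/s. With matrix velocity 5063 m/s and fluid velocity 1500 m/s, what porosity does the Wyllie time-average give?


1/V - 1/Vm = 1/2280 - 1/5063 = 0.00024109
1/Vf - 1/Vm = 1/1500 - 1/5063 = 0.00046916
phi = 0.00024109 / 0.00046916 = 0.5139

0.5139


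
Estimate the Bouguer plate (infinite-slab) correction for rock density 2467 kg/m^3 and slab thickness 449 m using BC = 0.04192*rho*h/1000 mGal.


BC = 0.04192 * rho * h / 1000
= 0.04192 * 2467 * 449 / 1000
= 46.4341 mGal

46.4341


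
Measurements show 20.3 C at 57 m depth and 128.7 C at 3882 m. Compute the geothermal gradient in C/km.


dT = 128.7 - 20.3 = 108.4 C
dz = 3882 - 57 = 3825 m
gradient = dT/dz * 1000 = 108.4/3825 * 1000 = 28.3399 C/km

28.3399


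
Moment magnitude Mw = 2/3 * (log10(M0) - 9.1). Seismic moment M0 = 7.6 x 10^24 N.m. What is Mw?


log10(M0) = log10(7.6 x 10^24) = 24.8808
Mw = 2/3 * (24.8808 - 9.1)
= 2/3 * 15.7808
= 10.52

10.52


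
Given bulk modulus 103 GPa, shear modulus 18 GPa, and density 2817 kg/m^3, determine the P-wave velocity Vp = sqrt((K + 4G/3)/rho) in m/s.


First compute the effective modulus:
K + 4G/3 = 103e9 + 4*18e9/3 = 127000000000.0 Pa
Then divide by density:
127000000000.0 / 2817 = 45083422.0802 Pa/(kg/m^3)
Take the square root:
Vp = sqrt(45083422.0802) = 6714.42 m/s

6714.42


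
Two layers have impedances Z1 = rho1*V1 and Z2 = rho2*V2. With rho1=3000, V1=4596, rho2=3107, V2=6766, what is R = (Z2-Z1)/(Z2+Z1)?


Z1 = 3000 * 4596 = 13788000
Z2 = 3107 * 6766 = 21021962
R = (21021962 - 13788000) / (21021962 + 13788000) = 7233962 / 34809962 = 0.2078

0.2078


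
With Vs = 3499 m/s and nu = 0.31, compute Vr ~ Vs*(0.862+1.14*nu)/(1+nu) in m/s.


Numerator factor = 0.862 + 1.14*0.31 = 1.2154
Denominator = 1 + 0.31 = 1.31
Vr = 3499 * 1.2154 / 1.31 = 3246.32 m/s

3246.32


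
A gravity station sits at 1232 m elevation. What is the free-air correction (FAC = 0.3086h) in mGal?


FAC = 0.3086 * h
= 0.3086 * 1232
= 380.1952 mGal

380.1952


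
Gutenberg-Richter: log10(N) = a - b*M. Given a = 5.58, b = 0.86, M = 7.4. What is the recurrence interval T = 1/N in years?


log10(N) = 5.58 - 0.86*7.4 = -0.784
N = 10^-0.784 = 0.164437
T = 1/N = 1/0.164437 = 6.0814 years

6.0814


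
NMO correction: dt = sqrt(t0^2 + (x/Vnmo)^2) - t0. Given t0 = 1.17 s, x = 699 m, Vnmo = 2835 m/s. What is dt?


x/Vnmo = 699/2835 = 0.246561
(x/Vnmo)^2 = 0.060792
t0^2 = 1.3689
sqrt(1.3689 + 0.060792) = 1.195697
dt = 1.195697 - 1.17 = 0.025697

0.025697


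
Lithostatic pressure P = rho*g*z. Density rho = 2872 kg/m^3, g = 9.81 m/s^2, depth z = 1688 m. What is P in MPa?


P = rho * g * z / 1e6
= 2872 * 9.81 * 1688 / 1e6
= 47558252.16 / 1e6
= 47.5583 MPa

47.5583


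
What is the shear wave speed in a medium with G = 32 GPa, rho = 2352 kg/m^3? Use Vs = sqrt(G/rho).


Convert G to Pa: G = 32e9 Pa
Compute G/rho = 32e9 / 2352 = 13605442.1769
Vs = sqrt(13605442.1769) = 3688.56 m/s

3688.56


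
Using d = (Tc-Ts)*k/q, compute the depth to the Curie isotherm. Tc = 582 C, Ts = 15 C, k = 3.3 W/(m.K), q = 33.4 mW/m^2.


T_Curie - T_surf = 582 - 15 = 567 C
Convert q to W/m^2: 33.4 mW/m^2 = 0.0334 W/m^2
d = 567 * 3.3 / 0.0334 = 56020.96 m

56020.96


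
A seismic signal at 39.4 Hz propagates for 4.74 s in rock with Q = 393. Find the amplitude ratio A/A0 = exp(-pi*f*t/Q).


pi*f*t/Q = pi*39.4*4.74/393 = 1.492904
A/A0 = exp(-1.492904) = 0.224719

0.224719


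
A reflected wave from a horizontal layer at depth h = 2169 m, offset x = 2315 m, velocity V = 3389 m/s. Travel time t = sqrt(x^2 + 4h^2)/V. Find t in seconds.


x^2 + 4h^2 = 2315^2 + 4*2169^2 = 5359225 + 18818244 = 24177469
sqrt(24177469) = 4917.059
t = 4917.059 / 3389 = 1.4509 s

1.4509


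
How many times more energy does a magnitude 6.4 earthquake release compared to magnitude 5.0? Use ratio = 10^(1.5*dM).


M2 - M1 = 6.4 - 5.0 = 1.4
1.5 * 1.4 = 2.1
ratio = 10^2.1 = 125.89

125.89


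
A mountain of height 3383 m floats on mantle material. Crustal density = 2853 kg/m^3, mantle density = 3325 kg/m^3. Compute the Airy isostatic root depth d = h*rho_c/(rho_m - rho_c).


rho_m - rho_c = 3325 - 2853 = 472
d = 3383 * 2853 / 472
= 9651699 / 472
= 20448.51 m

20448.51


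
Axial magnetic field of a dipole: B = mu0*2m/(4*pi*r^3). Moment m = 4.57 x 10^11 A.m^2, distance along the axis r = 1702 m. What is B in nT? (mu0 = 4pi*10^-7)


m = 4.57 x 10^11 = 457000000000 A.m^2
2m = 914000000000 A.m^2
r^3 = 1702^3 = 4930360408
B = (4pi*10^-7) * 914000000000 / (4*pi * 4930360408) * 1e9
= 1148566.274152 / 61956736149.29 * 1e9
= 18538.1985 nT

18538.1985


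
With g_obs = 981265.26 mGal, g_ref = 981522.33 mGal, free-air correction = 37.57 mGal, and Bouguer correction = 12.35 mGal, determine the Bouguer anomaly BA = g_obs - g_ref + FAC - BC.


BA = g_obs - g_ref + FAC - BC
= 981265.26 - 981522.33 + 37.57 - 12.35
= -231.85 mGal

-231.85


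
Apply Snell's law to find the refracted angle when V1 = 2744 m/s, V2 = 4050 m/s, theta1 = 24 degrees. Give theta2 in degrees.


sin(theta1) = sin(24 deg) = 0.406737
sin(theta2) = V2/V1 * sin(theta1) = 4050/2744 * 0.406737 = 0.600322
theta2 = arcsin(0.600322) = 36.893 degrees

36.893


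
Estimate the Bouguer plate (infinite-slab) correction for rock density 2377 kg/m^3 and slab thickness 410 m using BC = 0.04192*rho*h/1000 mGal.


BC = 0.04192 * rho * h / 1000
= 0.04192 * 2377 * 410 / 1000
= 40.854 mGal

40.854


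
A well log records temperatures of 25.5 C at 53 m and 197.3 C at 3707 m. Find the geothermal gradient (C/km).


dT = 197.3 - 25.5 = 171.8 C
dz = 3707 - 53 = 3654 m
gradient = dT/dz * 1000 = 171.8/3654 * 1000 = 47.017 C/km

47.017


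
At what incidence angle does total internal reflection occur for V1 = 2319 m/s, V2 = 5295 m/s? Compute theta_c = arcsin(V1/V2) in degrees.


V1/V2 = 2319/5295 = 0.43796
theta_c = arcsin(0.43796) = 25.9738 degrees

25.9738


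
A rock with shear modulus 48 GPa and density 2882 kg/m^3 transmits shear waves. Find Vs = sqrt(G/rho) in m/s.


Convert G to Pa: G = 48e9 Pa
Compute G/rho = 48e9 / 2882 = 16655100.6246
Vs = sqrt(16655100.6246) = 4081.07 m/s

4081.07


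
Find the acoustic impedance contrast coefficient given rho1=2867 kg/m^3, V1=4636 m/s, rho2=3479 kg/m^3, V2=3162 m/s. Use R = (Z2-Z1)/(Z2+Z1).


Z1 = 2867 * 4636 = 13291412
Z2 = 3479 * 3162 = 11000598
R = (11000598 - 13291412) / (11000598 + 13291412) = -2290814 / 24292010 = -0.0943

-0.0943


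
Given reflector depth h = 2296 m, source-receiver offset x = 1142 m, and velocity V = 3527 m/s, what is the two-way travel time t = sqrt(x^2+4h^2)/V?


x^2 + 4h^2 = 1142^2 + 4*2296^2 = 1304164 + 21086464 = 22390628
sqrt(22390628) = 4731.8736
t = 4731.8736 / 3527 = 1.3416 s

1.3416


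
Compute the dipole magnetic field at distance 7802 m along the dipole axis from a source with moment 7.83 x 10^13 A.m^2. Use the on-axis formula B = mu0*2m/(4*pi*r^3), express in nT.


m = 7.83 x 10^13 = 78300000000000 A.m^2
2m = 156600000000000 A.m^2
r^3 = 7802^3 = 474917133608
B = (4pi*10^-7) * 156600000000000 / (4*pi * 474917133608) * 1e9
= 196789363.820865 / 5967984712027.26 * 1e9
= 32974.1736 nT

32974.1736


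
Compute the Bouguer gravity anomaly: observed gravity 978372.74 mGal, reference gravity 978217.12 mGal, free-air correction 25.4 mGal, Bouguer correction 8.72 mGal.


BA = g_obs - g_ref + FAC - BC
= 978372.74 - 978217.12 + 25.4 - 8.72
= 172.3 mGal

172.3


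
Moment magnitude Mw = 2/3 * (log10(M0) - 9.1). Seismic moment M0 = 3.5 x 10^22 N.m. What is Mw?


log10(M0) = log10(3.5 x 10^22) = 22.5441
Mw = 2/3 * (22.5441 - 9.1)
= 2/3 * 13.4441
= 8.96

8.96


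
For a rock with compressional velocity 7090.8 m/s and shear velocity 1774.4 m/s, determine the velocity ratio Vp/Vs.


Vp/Vs = 7090.8 / 1774.4
= 3.9962

3.9962


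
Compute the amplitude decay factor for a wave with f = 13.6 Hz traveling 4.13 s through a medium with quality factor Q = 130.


pi*f*t/Q = pi*13.6*4.13/130 = 1.357361
A/A0 = exp(-1.357361) = 0.257339

0.257339


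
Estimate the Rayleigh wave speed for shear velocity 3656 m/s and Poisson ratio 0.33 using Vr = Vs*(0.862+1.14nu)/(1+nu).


Numerator factor = 0.862 + 1.14*0.33 = 1.2382
Denominator = 1 + 0.33 = 1.33
Vr = 3656 * 1.2382 / 1.33 = 3403.65 m/s

3403.65


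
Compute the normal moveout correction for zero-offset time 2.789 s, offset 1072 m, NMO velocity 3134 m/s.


x/Vnmo = 1072/3134 = 0.342055
(x/Vnmo)^2 = 0.117002
t0^2 = 7.778521
sqrt(7.778521 + 0.117002) = 2.809897
dt = 2.809897 - 2.789 = 0.020897

0.020897


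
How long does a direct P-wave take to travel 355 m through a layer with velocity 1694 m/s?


t = x / V
= 355 / 1694
= 0.2096 s

0.2096


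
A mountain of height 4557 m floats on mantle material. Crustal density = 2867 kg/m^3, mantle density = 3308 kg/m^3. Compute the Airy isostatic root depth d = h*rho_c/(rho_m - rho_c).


rho_m - rho_c = 3308 - 2867 = 441
d = 4557 * 2867 / 441
= 13064919 / 441
= 29625.67 m

29625.67


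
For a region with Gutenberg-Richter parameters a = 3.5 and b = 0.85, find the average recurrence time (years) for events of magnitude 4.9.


log10(N) = 3.5 - 0.85*4.9 = -0.665
N = 10^-0.665 = 0.216272
T = 1/N = 1/0.216272 = 4.6238 years

4.6238


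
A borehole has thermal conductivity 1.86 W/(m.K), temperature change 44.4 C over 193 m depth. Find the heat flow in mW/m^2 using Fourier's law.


q = k * dT / dz * 1000
= 1.86 * 44.4 / 193 * 1000
= 0.427896 * 1000
= 427.8964 mW/m^2

427.8964


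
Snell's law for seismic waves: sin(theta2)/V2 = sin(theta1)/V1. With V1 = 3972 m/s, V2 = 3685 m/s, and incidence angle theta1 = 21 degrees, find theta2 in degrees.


sin(theta1) = sin(21 deg) = 0.358368
sin(theta2) = V2/V1 * sin(theta1) = 3685/3972 * 0.358368 = 0.332474
theta2 = arcsin(0.332474) = 19.419 degrees

19.419


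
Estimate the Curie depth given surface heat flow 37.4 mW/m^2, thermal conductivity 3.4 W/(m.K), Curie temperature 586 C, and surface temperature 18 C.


T_Curie - T_surf = 586 - 18 = 568 C
Convert q to W/m^2: 37.4 mW/m^2 = 0.0374 W/m^2
d = 568 * 3.4 / 0.0374 = 51636.36 m

51636.36


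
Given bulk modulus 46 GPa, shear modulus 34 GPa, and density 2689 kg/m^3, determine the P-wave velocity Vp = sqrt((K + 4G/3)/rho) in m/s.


First compute the effective modulus:
K + 4G/3 = 46e9 + 4*34e9/3 = 91333333333.33 Pa
Then divide by density:
91333333333.33 / 2689 = 33965538.6141 Pa/(kg/m^3)
Take the square root:
Vp = sqrt(33965538.6141) = 5828.0 m/s

5828.0


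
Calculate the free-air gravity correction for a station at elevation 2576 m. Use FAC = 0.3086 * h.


FAC = 0.3086 * h
= 0.3086 * 2576
= 794.9536 mGal

794.9536


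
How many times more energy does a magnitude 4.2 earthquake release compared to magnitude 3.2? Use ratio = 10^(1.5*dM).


M2 - M1 = 4.2 - 3.2 = 1.0
1.5 * 1.0 = 1.5
ratio = 10^1.5 = 31.62

31.62


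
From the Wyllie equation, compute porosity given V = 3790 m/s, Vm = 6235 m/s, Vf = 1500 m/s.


1/V - 1/Vm = 1/3790 - 1/6235 = 0.00010347
1/Vf - 1/Vm = 1/1500 - 1/6235 = 0.00050628
phi = 0.00010347 / 0.00050628 = 0.2044

0.2044


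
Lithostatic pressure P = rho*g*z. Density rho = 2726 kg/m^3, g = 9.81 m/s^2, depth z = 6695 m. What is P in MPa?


P = rho * g * z / 1e6
= 2726 * 9.81 * 6695 / 1e6
= 179038091.7 / 1e6
= 179.0381 MPa

179.0381


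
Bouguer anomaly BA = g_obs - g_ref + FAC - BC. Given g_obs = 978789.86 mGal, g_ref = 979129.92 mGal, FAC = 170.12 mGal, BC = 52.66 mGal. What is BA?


BA = g_obs - g_ref + FAC - BC
= 978789.86 - 979129.92 + 170.12 - 52.66
= -222.6 mGal

-222.6


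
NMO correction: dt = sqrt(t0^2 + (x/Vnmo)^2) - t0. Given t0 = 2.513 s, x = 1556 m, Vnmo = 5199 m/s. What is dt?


x/Vnmo = 1556/5199 = 0.299288
(x/Vnmo)^2 = 0.089574
t0^2 = 6.315169
sqrt(6.315169 + 0.089574) = 2.530759
dt = 2.530759 - 2.513 = 0.017759

0.017759


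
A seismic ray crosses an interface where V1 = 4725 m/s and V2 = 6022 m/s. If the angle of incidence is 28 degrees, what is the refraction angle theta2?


sin(theta1) = sin(28 deg) = 0.469472
sin(theta2) = V2/V1 * sin(theta1) = 6022/4725 * 0.469472 = 0.59834
theta2 = arcsin(0.59834) = 36.7511 degrees

36.7511


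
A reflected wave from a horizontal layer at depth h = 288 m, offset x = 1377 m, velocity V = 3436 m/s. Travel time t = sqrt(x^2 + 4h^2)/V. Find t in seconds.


x^2 + 4h^2 = 1377^2 + 4*288^2 = 1896129 + 331776 = 2227905
sqrt(2227905) = 1492.6168
t = 1492.6168 / 3436 = 0.4344 s

0.4344


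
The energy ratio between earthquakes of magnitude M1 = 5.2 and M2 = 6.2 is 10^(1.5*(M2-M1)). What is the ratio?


M2 - M1 = 6.2 - 5.2 = 1.0
1.5 * 1.0 = 1.5
ratio = 10^1.5 = 31.62

31.62


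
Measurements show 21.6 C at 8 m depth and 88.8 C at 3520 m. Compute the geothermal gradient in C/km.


dT = 88.8 - 21.6 = 67.2 C
dz = 3520 - 8 = 3512 m
gradient = dT/dz * 1000 = 67.2/3512 * 1000 = 19.1344 C/km

19.1344


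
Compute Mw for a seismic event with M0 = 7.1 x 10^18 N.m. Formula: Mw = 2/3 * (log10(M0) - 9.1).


log10(M0) = log10(7.1 x 10^18) = 18.8513
Mw = 2/3 * (18.8513 - 9.1)
= 2/3 * 9.7513
= 6.5

6.5


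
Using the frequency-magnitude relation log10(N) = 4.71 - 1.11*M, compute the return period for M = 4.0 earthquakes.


log10(N) = 4.71 - 1.11*4.0 = 0.27
N = 10^0.27 = 1.862087
T = 1/N = 1/1.862087 = 0.537 years

0.537


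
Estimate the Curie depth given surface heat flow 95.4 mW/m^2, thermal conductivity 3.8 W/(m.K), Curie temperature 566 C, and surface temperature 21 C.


T_Curie - T_surf = 566 - 21 = 545 C
Convert q to W/m^2: 95.4 mW/m^2 = 0.0954 W/m^2
d = 545 * 3.8 / 0.0954 = 21708.6 m

21708.6


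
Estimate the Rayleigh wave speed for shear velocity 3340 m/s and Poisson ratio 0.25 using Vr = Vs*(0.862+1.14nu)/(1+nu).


Numerator factor = 0.862 + 1.14*0.25 = 1.147
Denominator = 1 + 0.25 = 1.25
Vr = 3340 * 1.147 / 1.25 = 3064.78 m/s

3064.78


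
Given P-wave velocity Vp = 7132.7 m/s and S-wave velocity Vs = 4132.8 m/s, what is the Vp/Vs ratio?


Vp/Vs = 7132.7 / 4132.8
= 1.7259

1.7259


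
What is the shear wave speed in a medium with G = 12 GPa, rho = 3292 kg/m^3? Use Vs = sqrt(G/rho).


Convert G to Pa: G = 12e9 Pa
Compute G/rho = 12e9 / 3292 = 3645200.486
Vs = sqrt(3645200.486) = 1909.24 m/s

1909.24


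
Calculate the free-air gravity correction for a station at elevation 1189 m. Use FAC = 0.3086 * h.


FAC = 0.3086 * h
= 0.3086 * 1189
= 366.9254 mGal

366.9254


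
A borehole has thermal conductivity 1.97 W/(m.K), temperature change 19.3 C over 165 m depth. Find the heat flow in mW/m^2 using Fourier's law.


q = k * dT / dz * 1000
= 1.97 * 19.3 / 165 * 1000
= 0.23043 * 1000
= 230.4303 mW/m^2

230.4303


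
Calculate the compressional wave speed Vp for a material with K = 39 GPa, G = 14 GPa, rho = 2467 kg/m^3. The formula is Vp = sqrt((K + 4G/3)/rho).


First compute the effective modulus:
K + 4G/3 = 39e9 + 4*14e9/3 = 57666666666.67 Pa
Then divide by density:
57666666666.67 / 2467 = 23375219.5649 Pa/(kg/m^3)
Take the square root:
Vp = sqrt(23375219.5649) = 4834.79 m/s

4834.79


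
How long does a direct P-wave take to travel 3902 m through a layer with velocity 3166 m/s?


t = x / V
= 3902 / 3166
= 1.2325 s

1.2325


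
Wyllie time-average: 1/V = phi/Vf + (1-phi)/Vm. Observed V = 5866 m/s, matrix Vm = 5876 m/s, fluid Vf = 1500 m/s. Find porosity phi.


1/V - 1/Vm = 1/5866 - 1/5876 = 2.9e-07
1/Vf - 1/Vm = 1/1500 - 1/5876 = 0.00049648
phi = 2.9e-07 / 0.00049648 = 0.0006

6.000000e-04


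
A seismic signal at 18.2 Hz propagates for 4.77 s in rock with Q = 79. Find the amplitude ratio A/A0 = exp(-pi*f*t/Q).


pi*f*t/Q = pi*18.2*4.77/79 = 3.452332
A/A0 = exp(-3.452332) = 0.031672

0.031672


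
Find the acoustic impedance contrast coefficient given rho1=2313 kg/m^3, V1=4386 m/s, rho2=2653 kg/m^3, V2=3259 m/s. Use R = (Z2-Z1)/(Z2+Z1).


Z1 = 2313 * 4386 = 10144818
Z2 = 2653 * 3259 = 8646127
R = (8646127 - 10144818) / (8646127 + 10144818) = -1498691 / 18790945 = -0.0798

-0.0798


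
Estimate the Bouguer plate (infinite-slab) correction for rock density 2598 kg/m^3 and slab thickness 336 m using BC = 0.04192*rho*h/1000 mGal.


BC = 0.04192 * rho * h / 1000
= 0.04192 * 2598 * 336 / 1000
= 36.5931 mGal

36.5931


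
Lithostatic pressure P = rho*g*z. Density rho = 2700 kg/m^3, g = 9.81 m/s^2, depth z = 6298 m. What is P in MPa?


P = rho * g * z / 1e6
= 2700 * 9.81 * 6298 / 1e6
= 166815126.0 / 1e6
= 166.8151 MPa

166.8151


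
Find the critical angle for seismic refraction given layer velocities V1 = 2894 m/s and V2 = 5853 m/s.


V1/V2 = 2894/5853 = 0.494447
theta_c = arcsin(0.494447) = 29.6333 degrees

29.6333


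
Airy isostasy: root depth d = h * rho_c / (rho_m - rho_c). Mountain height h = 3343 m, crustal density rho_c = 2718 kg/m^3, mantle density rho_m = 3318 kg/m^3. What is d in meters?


rho_m - rho_c = 3318 - 2718 = 600
d = 3343 * 2718 / 600
= 9086274 / 600
= 15143.79 m

15143.79


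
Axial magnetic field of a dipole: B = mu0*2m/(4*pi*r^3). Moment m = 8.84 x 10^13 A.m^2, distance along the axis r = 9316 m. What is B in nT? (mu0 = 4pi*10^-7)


m = 8.84 x 10^13 = 88400000000000 A.m^2
2m = 176800000000000 A.m^2
r^3 = 9316^3 = 808515666496
B = (4pi*10^-7) * 176800000000000 / (4*pi * 808515666496) * 1e9
= 222173432.46187 / 10160107512704.36 * 1e9
= 21867.2324 nT

21867.2324


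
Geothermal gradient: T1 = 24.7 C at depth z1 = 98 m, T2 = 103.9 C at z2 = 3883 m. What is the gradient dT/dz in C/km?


dT = 103.9 - 24.7 = 79.2 C
dz = 3883 - 98 = 3785 m
gradient = dT/dz * 1000 = 79.2/3785 * 1000 = 20.9247 C/km

20.9247


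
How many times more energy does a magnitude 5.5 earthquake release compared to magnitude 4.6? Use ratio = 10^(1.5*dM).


M2 - M1 = 5.5 - 4.6 = 0.9
1.5 * 0.9 = 1.35
ratio = 10^1.35 = 22.39

22.39


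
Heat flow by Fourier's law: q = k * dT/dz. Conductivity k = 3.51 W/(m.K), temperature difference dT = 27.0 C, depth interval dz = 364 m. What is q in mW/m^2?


q = k * dT / dz * 1000
= 3.51 * 27.0 / 364 * 1000
= 0.260357 * 1000
= 260.3571 mW/m^2

260.3571


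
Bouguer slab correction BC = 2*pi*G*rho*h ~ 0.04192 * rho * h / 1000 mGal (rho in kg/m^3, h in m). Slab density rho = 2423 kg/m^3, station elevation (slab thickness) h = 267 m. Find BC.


BC = 0.04192 * rho * h / 1000
= 0.04192 * 2423 * 267 / 1000
= 27.1198 mGal

27.1198


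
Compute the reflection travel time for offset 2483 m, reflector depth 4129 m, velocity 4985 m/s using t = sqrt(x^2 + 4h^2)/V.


x^2 + 4h^2 = 2483^2 + 4*4129^2 = 6165289 + 68194564 = 74359853
sqrt(74359853) = 8623.2159
t = 8623.2159 / 4985 = 1.7298 s

1.7298


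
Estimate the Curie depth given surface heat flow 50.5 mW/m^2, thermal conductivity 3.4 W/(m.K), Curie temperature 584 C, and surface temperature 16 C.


T_Curie - T_surf = 584 - 16 = 568 C
Convert q to W/m^2: 50.5 mW/m^2 = 0.0505 W/m^2
d = 568 * 3.4 / 0.0505 = 38241.58 m

38241.58


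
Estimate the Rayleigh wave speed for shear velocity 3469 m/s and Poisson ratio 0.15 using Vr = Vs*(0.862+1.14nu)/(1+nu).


Numerator factor = 0.862 + 1.14*0.15 = 1.033
Denominator = 1 + 0.15 = 1.15
Vr = 3469 * 1.033 / 1.15 = 3116.07 m/s

3116.07


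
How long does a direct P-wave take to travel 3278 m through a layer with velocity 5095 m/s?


t = x / V
= 3278 / 5095
= 0.6434 s

0.6434


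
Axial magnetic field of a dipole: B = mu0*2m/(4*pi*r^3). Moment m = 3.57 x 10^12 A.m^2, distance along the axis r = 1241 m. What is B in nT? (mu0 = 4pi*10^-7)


m = 3.57 x 10^12 = 3570000000000 A.m^2
2m = 7140000000000 A.m^2
r^3 = 1241^3 = 1911240521
B = (4pi*10^-7) * 7140000000000 / (4*pi * 1911240521) * 1e9
= 8972388.618652 / 24017356720.07 * 1e9
= 373579.3544 nT

373579.3544


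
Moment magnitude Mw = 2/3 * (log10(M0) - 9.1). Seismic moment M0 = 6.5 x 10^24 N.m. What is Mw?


log10(M0) = log10(6.5 x 10^24) = 24.8129
Mw = 2/3 * (24.8129 - 9.1)
= 2/3 * 15.7129
= 10.48

10.48


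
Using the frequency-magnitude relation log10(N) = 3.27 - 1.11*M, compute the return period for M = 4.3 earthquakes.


log10(N) = 3.27 - 1.11*4.3 = -1.503
N = 10^-1.503 = 0.031405
T = 1/N = 1/0.031405 = 31.842 years

31.842


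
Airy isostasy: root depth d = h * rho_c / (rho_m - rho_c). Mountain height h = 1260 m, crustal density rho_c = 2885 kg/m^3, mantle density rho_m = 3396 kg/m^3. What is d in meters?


rho_m - rho_c = 3396 - 2885 = 511
d = 1260 * 2885 / 511
= 3635100 / 511
= 7113.7 m

7113.7


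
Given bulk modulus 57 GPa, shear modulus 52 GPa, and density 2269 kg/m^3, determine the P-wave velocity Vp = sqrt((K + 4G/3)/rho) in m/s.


First compute the effective modulus:
K + 4G/3 = 57e9 + 4*52e9/3 = 126333333333.33 Pa
Then divide by density:
126333333333.33 / 2269 = 55677978.5515 Pa/(kg/m^3)
Take the square root:
Vp = sqrt(55677978.5515) = 7461.77 m/s

7461.77


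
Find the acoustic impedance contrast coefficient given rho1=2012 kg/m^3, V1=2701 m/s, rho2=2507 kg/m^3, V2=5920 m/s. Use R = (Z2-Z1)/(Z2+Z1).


Z1 = 2012 * 2701 = 5434412
Z2 = 2507 * 5920 = 14841440
R = (14841440 - 5434412) / (14841440 + 5434412) = 9407028 / 20275852 = 0.464

0.464


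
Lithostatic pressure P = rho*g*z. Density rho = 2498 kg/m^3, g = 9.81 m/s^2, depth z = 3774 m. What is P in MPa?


P = rho * g * z / 1e6
= 2498 * 9.81 * 3774 / 1e6
= 92483304.12 / 1e6
= 92.4833 MPa

92.4833


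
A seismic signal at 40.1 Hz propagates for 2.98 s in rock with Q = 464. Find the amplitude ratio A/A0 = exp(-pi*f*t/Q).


pi*f*t/Q = pi*40.1*2.98/464 = 0.809082
A/A0 = exp(-0.809082) = 0.445267

0.445267


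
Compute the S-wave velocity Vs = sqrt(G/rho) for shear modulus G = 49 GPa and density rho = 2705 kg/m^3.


Convert G to Pa: G = 49e9 Pa
Compute G/rho = 49e9 / 2705 = 18114602.5878
Vs = sqrt(18114602.5878) = 4256.13 m/s

4256.13


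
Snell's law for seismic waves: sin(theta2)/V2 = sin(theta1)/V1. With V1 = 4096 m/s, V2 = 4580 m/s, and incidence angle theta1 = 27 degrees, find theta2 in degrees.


sin(theta1) = sin(27 deg) = 0.45399
sin(theta2) = V2/V1 * sin(theta1) = 4580/4096 * 0.45399 = 0.507636
theta2 = arcsin(0.507636) = 30.5065 degrees

30.5065


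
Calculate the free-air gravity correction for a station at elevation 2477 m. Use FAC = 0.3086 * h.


FAC = 0.3086 * h
= 0.3086 * 2477
= 764.4022 mGal

764.4022


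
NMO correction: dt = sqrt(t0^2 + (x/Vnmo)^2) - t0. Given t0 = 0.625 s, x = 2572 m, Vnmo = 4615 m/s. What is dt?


x/Vnmo = 2572/4615 = 0.557313
(x/Vnmo)^2 = 0.310598
t0^2 = 0.390625
sqrt(0.390625 + 0.310598) = 0.837391
dt = 0.837391 - 0.625 = 0.212391

0.212391


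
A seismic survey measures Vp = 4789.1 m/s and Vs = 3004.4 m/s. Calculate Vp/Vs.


Vp/Vs = 4789.1 / 3004.4
= 1.594

1.594


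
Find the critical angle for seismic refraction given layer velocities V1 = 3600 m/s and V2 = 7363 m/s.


V1/V2 = 3600/7363 = 0.488931
theta_c = arcsin(0.488931) = 29.2704 degrees

29.2704


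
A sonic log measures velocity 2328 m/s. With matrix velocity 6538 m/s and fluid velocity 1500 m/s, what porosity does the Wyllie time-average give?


1/V - 1/Vm = 1/2328 - 1/6538 = 0.0002766
1/Vf - 1/Vm = 1/1500 - 1/6538 = 0.00051371
phi = 0.0002766 / 0.00051371 = 0.5384

0.5384


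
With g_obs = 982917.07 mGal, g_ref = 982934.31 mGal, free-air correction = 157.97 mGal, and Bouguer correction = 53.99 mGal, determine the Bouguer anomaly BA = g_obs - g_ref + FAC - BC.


BA = g_obs - g_ref + FAC - BC
= 982917.07 - 982934.31 + 157.97 - 53.99
= 86.74 mGal

86.74


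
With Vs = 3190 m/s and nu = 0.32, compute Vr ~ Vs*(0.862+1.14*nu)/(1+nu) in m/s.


Numerator factor = 0.862 + 1.14*0.32 = 1.2268
Denominator = 1 + 0.32 = 1.32
Vr = 3190 * 1.2268 / 1.32 = 2964.77 m/s

2964.77


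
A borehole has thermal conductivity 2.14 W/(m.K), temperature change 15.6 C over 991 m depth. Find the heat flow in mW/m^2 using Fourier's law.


q = k * dT / dz * 1000
= 2.14 * 15.6 / 991 * 1000
= 0.033687 * 1000
= 33.6872 mW/m^2

33.6872


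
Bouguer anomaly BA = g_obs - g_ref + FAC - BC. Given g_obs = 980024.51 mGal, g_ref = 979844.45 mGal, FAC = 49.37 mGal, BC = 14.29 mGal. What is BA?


BA = g_obs - g_ref + FAC - BC
= 980024.51 - 979844.45 + 49.37 - 14.29
= 215.14 mGal

215.14


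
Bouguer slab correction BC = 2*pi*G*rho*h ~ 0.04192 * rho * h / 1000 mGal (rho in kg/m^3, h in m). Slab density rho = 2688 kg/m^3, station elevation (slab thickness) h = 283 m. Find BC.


BC = 0.04192 * rho * h / 1000
= 0.04192 * 2688 * 283 / 1000
= 31.8887 mGal

31.8887


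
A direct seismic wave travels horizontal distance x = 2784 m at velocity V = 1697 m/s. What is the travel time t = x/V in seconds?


t = x / V
= 2784 / 1697
= 1.6405 s

1.6405


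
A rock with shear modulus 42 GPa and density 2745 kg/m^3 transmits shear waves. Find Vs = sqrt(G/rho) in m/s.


Convert G to Pa: G = 42e9 Pa
Compute G/rho = 42e9 / 2745 = 15300546.4481
Vs = sqrt(15300546.4481) = 3911.59 m/s

3911.59


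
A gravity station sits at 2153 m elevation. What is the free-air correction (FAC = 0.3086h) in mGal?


FAC = 0.3086 * h
= 0.3086 * 2153
= 664.4158 mGal

664.4158


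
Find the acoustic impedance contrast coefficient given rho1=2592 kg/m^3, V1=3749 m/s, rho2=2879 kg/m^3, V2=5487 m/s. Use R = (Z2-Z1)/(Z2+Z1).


Z1 = 2592 * 3749 = 9717408
Z2 = 2879 * 5487 = 15797073
R = (15797073 - 9717408) / (15797073 + 9717408) = 6079665 / 25514481 = 0.2383

0.2383


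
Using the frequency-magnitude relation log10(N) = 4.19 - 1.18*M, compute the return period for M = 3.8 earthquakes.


log10(N) = 4.19 - 1.18*3.8 = -0.294
N = 10^-0.294 = 0.508159
T = 1/N = 1/0.508159 = 1.9679 years

1.9679


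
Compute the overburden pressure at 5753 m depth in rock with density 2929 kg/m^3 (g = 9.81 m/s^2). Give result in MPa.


P = rho * g * z / 1e6
= 2929 * 9.81 * 5753 / 1e6
= 165303767.97 / 1e6
= 165.3038 MPa

165.3038


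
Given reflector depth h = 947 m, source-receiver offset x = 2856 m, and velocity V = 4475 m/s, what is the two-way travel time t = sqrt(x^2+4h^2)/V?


x^2 + 4h^2 = 2856^2 + 4*947^2 = 8156736 + 3587236 = 11743972
sqrt(11743972) = 3426.9479
t = 3426.9479 / 4475 = 0.7658 s

0.7658


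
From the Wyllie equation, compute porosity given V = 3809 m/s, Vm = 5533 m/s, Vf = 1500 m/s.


1/V - 1/Vm = 1/3809 - 1/5533 = 8.18e-05
1/Vf - 1/Vm = 1/1500 - 1/5533 = 0.00048593
phi = 8.18e-05 / 0.00048593 = 0.1683

0.1683


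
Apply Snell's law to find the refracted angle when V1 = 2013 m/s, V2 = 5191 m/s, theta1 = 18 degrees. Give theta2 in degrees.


sin(theta1) = sin(18 deg) = 0.309017
sin(theta2) = V2/V1 * sin(theta1) = 5191/2013 * 0.309017 = 0.796874
theta2 = arcsin(0.796874) = 52.8326 degrees

52.8326


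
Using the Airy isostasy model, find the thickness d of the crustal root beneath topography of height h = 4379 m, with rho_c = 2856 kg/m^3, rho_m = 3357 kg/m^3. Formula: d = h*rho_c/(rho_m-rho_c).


rho_m - rho_c = 3357 - 2856 = 501
d = 4379 * 2856 / 501
= 12506424 / 501
= 24962.92 m

24962.92


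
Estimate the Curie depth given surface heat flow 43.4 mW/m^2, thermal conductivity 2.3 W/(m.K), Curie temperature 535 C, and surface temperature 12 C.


T_Curie - T_surf = 535 - 12 = 523 C
Convert q to W/m^2: 43.4 mW/m^2 = 0.0434 W/m^2
d = 523 * 2.3 / 0.0434 = 27716.59 m

27716.59


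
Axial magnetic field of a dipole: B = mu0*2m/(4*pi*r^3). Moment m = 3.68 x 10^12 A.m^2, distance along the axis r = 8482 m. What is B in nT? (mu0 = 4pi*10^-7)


m = 3.68 x 10^12 = 3680000000000 A.m^2
2m = 7360000000000 A.m^2
r^3 = 8482^3 = 610231756168
B = (4pi*10^-7) * 7360000000000 / (4*pi * 610231756168) * 1e9
= 9248848.772168 / 7668398408658.35 * 1e9
= 1206.0991 nT

1206.0991


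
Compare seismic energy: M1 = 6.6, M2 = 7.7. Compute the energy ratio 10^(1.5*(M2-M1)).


M2 - M1 = 7.7 - 6.6 = 1.1
1.5 * 1.1 = 1.65
ratio = 10^1.65 = 44.67

44.67


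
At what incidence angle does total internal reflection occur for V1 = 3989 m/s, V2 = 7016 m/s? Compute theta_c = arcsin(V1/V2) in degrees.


V1/V2 = 3989/7016 = 0.568558
theta_c = arcsin(0.568558) = 34.6497 degrees

34.6497


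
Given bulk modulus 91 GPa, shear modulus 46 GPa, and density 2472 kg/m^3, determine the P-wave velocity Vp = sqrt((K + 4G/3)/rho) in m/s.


First compute the effective modulus:
K + 4G/3 = 91e9 + 4*46e9/3 = 152333333333.33 Pa
Then divide by density:
152333333333.33 / 2472 = 61623516.7206 Pa/(kg/m^3)
Take the square root:
Vp = sqrt(61623516.7206) = 7850.06 m/s

7850.06


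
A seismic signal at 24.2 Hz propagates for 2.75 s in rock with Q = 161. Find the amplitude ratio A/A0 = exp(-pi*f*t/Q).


pi*f*t/Q = pi*24.2*2.75/161 = 1.29859
A/A0 = exp(-1.29859) = 0.272916

0.272916


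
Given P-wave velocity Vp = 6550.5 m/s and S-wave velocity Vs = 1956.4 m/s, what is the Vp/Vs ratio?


Vp/Vs = 6550.5 / 1956.4
= 3.3482

3.3482


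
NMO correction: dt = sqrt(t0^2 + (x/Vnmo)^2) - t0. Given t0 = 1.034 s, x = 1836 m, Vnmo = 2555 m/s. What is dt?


x/Vnmo = 1836/2555 = 0.718591
(x/Vnmo)^2 = 0.516373
t0^2 = 1.069156
sqrt(1.069156 + 0.516373) = 1.259178
dt = 1.259178 - 1.034 = 0.225178

0.225178


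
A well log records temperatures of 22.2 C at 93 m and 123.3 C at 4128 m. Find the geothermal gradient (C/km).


dT = 123.3 - 22.2 = 101.1 C
dz = 4128 - 93 = 4035 m
gradient = dT/dz * 1000 = 101.1/4035 * 1000 = 25.0558 C/km

25.0558


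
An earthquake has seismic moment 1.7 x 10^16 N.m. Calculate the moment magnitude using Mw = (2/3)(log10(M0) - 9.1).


log10(M0) = log10(1.7 x 10^16) = 16.2304
Mw = 2/3 * (16.2304 - 9.1)
= 2/3 * 7.1304
= 4.75

4.75


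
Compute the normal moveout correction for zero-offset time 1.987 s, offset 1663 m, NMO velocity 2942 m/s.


x/Vnmo = 1663/2942 = 0.565262
(x/Vnmo)^2 = 0.319521
t0^2 = 3.948169
sqrt(3.948169 + 0.319521) = 2.065839
dt = 2.065839 - 1.987 = 0.078839

0.078839


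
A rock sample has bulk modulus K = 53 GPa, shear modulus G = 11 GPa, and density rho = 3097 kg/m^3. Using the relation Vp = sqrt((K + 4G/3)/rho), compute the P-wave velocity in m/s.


First compute the effective modulus:
K + 4G/3 = 53e9 + 4*11e9/3 = 67666666666.67 Pa
Then divide by density:
67666666666.67 / 3097 = 21849101.2808 Pa/(kg/m^3)
Take the square root:
Vp = sqrt(21849101.2808) = 4674.3 m/s

4674.3


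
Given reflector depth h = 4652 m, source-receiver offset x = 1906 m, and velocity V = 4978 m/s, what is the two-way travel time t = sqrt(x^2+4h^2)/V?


x^2 + 4h^2 = 1906^2 + 4*4652^2 = 3632836 + 86564416 = 90197252
sqrt(90197252) = 9497.2234
t = 9497.2234 / 4978 = 1.9078 s

1.9078


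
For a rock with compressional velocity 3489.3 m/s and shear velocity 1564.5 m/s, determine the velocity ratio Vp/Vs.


Vp/Vs = 3489.3 / 1564.5
= 2.2303

2.2303


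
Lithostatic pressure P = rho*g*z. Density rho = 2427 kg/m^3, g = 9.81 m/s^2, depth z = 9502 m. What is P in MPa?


P = rho * g * z / 1e6
= 2427 * 9.81 * 9502 / 1e6
= 226231882.74 / 1e6
= 226.2319 MPa

226.2319


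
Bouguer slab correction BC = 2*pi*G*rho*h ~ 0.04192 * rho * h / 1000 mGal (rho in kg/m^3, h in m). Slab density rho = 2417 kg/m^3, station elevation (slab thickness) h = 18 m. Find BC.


BC = 0.04192 * rho * h / 1000
= 0.04192 * 2417 * 18 / 1000
= 1.8238 mGal

1.8238


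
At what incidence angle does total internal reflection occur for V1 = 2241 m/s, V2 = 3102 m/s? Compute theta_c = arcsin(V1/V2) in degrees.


V1/V2 = 2241/3102 = 0.722437
theta_c = arcsin(0.722437) = 46.2561 degrees

46.2561


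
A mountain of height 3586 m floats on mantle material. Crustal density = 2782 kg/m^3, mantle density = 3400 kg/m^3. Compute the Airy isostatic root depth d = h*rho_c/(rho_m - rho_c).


rho_m - rho_c = 3400 - 2782 = 618
d = 3586 * 2782 / 618
= 9976252 / 618
= 16142.8 m

16142.8


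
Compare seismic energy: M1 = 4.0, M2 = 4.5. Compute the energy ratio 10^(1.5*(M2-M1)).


M2 - M1 = 4.5 - 4.0 = 0.5
1.5 * 0.5 = 0.75
ratio = 10^0.75 = 5.62

5.62


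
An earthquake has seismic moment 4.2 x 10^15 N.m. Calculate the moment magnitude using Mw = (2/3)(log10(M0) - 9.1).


log10(M0) = log10(4.2 x 10^15) = 15.6232
Mw = 2/3 * (15.6232 - 9.1)
= 2/3 * 6.5232
= 4.35

4.35


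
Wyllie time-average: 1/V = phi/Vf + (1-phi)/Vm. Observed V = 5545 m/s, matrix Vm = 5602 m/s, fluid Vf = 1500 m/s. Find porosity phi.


1/V - 1/Vm = 1/5545 - 1/5602 = 1.83e-06
1/Vf - 1/Vm = 1/1500 - 1/5602 = 0.00048816
phi = 1.83e-06 / 0.00048816 = 0.0038

0.0038


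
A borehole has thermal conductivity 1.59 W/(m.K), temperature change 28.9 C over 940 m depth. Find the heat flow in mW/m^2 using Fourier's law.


q = k * dT / dz * 1000
= 1.59 * 28.9 / 940 * 1000
= 0.048884 * 1000
= 48.884 mW/m^2

48.884


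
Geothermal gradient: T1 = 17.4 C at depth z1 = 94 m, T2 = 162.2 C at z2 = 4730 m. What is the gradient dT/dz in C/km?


dT = 162.2 - 17.4 = 144.8 C
dz = 4730 - 94 = 4636 m
gradient = dT/dz * 1000 = 144.8/4636 * 1000 = 31.2338 C/km

31.2338


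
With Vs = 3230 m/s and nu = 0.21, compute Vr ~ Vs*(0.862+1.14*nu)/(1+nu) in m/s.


Numerator factor = 0.862 + 1.14*0.21 = 1.1014
Denominator = 1 + 0.21 = 1.21
Vr = 3230 * 1.1014 / 1.21 = 2940.1 m/s

2940.1


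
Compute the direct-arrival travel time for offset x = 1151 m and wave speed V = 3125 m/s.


t = x / V
= 1151 / 3125
= 0.3683 s

0.3683


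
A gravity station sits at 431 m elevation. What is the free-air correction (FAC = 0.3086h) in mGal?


FAC = 0.3086 * h
= 0.3086 * 431
= 133.0066 mGal

133.0066
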